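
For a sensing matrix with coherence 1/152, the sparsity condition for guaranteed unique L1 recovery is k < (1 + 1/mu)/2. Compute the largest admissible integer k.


1/mu = 152.
1 + 1/mu = 153.
(1 + 1/mu)/2 = 76.5 is not an integer, so k_max = floor(76.5) = 76.

76


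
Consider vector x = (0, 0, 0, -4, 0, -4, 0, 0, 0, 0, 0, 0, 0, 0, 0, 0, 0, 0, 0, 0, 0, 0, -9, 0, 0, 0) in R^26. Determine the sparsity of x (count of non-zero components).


Non-zero positions: [3, 5, 22].
Sparsity = 3.

3


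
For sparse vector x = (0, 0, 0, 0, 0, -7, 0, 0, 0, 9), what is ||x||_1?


Non-zero entries: [(5, -7), (9, 9)]
Absolute values: [7, 9]
||x||_1 = sum = 16.

16


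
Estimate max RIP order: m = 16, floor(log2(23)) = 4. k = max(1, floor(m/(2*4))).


floor(log2(23)) = 4.
2*4 = 8.
m/(2*floor(log2(n))) = 16/8 ≈ 2.0.
floor = 2.
k = max(1, 2) = 2.

2


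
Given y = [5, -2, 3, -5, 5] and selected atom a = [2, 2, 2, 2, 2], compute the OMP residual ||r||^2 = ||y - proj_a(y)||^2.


a^T a = 20.
a^T y = 12.
coeff = 12/20 = 3/5.
||r||^2 = 404/5.

404/5


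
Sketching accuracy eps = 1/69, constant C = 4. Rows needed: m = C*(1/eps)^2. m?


1/eps = 69.
(1/eps)^2 = 4761.
m = 4*4761 = 19044.

19044


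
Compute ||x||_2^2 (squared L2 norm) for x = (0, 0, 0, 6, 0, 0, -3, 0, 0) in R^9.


Non-zero entries: [(3, 6), (6, -3)]
Squares: [36, 9]
||x||_2^2 = sum = 45.

45


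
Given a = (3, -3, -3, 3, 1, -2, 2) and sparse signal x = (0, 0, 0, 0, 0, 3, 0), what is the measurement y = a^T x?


Non-zero terms: ['-2*3']
Products: [-6]
y = sum = -6.

-6


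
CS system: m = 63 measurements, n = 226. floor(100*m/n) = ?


100*m/n = 100*63/226 ≈ 27.8761.
floor = 27.

27


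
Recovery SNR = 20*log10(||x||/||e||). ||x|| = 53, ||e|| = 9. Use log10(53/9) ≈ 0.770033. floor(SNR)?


||x||/||e|| = 53/9.
log10(53/9) ≈ 0.770033.
20*log10(||x||/||e||) ≈ 20*0.770033 = 15.40066.
floor(15.40066) = 15.

15


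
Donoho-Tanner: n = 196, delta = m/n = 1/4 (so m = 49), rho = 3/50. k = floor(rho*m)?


m = 1/4*196 = 49.
rho = 3/50.
rho*m = 3/50*49 = 2.94.
k = floor(2.94) = 2.

2


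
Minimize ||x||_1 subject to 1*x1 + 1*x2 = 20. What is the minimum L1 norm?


Axis intercepts:
  x1 = 20, x2 = 0: L1 = 20
  x1 = 0, x2 = 20: L1 = 20
x* = (20, 0)
||x*||_1 = 20.

20


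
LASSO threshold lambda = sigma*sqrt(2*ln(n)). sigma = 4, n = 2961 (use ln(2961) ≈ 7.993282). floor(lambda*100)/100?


ln(2961) ≈ 7.993282.
2*ln(n) ≈ 15.986564.
sqrt(2*ln(n)) ≈ sqrt(15.986564) ≈ 3.99832.
lambda ≈ 4*3.99832 = 15.99328.
floor(lambda*100)/100 = 15.99.

15.99


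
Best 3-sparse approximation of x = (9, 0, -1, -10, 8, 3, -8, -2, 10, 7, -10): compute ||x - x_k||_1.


Sorted |x_i| descending: [10, 10, 10, 9, 8, 8, 7, 3, 2, 1, 0]
Keep top 3: [10, 10, 10]
Tail entries: [9, 8, 8, 7, 3, 2, 1, 0]
L1 error = sum of tail = 38.

38


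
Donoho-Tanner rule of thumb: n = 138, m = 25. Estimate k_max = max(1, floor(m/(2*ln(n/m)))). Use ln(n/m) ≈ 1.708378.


n/m = 138/25.
ln(n/m) ≈ 1.708378.
2*ln(n/m) ≈ 3.416756.
m/(2*ln(n/m)) ≈ 25/3.416756 ≈ 7.3169.
floor = 7.
k_max = max(1, 7) = 7.

7


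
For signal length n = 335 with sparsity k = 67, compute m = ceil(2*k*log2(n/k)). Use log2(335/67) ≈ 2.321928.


log2(n/k) = log2(335/67) ≈ 2.321928.
2*k*log2(n/k) ≈ 2*67*2.321928 = 311.138352.
m = ceil(311.138352) = 312.

312


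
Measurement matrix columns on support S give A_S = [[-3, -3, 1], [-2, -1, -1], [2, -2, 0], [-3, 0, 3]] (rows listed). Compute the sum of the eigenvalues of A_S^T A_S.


Sum of eigenvalues of A_S^T A_S = trace(A_S^T A_S) = sum of squared column norms of A_S.
A_S^T A_S diagonal: [26, 14, 11].
trace = 26 + 14 + 11 = 51.

51


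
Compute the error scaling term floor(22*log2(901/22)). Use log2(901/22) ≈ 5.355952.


log2(n/k) = log2(901/22) ≈ 5.355952.
k*log2(n/k) ≈ 22*5.355952 = 117.830944.
floor(117.830944) = 117.

117


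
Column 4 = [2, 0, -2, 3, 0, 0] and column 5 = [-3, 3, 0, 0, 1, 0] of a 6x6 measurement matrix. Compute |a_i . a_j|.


Inner product: 2*-3 + 0*3 + -2*0 + 3*0 + 0*1 + 0*0
Products: [-6, 0, 0, 0, 0, 0]
Sum = -6.
|dot| = 6.

6


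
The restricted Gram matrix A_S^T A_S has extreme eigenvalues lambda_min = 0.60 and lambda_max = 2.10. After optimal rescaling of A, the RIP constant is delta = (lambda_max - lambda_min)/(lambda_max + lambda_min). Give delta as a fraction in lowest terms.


lambda_max - lambda_min = 2.10 - 0.60 = 1.50.
lambda_max + lambda_min = 2.10 + 0.60 = 2.70.
delta = 1.50/2.70 = 150/270 = 5/9.

5/9


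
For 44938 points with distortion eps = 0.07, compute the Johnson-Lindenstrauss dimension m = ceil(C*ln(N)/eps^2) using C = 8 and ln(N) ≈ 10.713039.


ln(44938) ≈ 10.713039.
eps^2 = 0.07^2 = 0.0049.
C*ln(N)/eps^2 ≈ 8*10.713039/0.0049 ≈ 17490.6759.
m = ceil(17490.6759) = 17491.

17491


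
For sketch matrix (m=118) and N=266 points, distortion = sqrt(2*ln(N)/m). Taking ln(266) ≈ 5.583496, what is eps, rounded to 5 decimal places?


ln(266) ≈ 5.583496.
2*ln(N)/m ≈ 2*5.583496/118 ≈ 0.09463553.
eps = sqrt(0.09463553) ≈ 0.3076289 ≈ 0.30763.

0.30763


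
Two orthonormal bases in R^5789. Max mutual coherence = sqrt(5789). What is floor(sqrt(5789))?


76^2 = 5776 <= 5789 < 5929 = 77^2, so 76 <= sqrt(5789) < 77.
floor(sqrt(5789)) = 76.

76


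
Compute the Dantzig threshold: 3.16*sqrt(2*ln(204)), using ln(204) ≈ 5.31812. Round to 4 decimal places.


ln(204) ≈ 5.31812.
2*ln(n) ≈ 10.63624.
sqrt(2*ln(n)) ≈ sqrt(10.63624) ≈ 3.261325.
threshold ≈ 3.16*3.261325 = 10.305787 ≈ 10.3058.

10.3058


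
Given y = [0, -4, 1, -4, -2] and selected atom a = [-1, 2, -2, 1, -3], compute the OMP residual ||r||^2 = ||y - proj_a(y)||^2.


a^T a = 19.
a^T y = -8.
coeff = -8/19 = -8/19.
||r||^2 = 639/19.

639/19


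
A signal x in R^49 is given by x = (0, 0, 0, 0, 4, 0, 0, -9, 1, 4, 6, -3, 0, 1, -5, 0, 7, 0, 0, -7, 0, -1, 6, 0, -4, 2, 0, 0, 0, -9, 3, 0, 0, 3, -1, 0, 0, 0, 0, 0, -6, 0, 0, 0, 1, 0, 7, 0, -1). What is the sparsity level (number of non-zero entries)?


Non-zero positions: [4, 7, 8, 9, 10, 11, 13, 14, 16, 19, 21, 22, 24, 25, 29, 30, 33, 34, 40, 44, 46, 48].
Sparsity = 22.

22


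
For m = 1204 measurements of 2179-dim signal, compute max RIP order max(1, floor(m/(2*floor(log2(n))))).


floor(log2(2179)) = 11.
2*11 = 22.
m/(2*floor(log2(n))) = 1204/22 ≈ 54.7273.
floor = 54.
k = max(1, 54) = 54.

54


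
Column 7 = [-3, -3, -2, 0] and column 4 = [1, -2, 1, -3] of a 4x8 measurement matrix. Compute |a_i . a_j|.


Inner product: -3*1 + -3*-2 + -2*1 + 0*-3
Products: [-3, 6, -2, 0]
Sum = 1.
|dot| = 1.

1


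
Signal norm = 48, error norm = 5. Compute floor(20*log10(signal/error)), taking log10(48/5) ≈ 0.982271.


||x||/||e|| = 48/5.
log10(48/5) ≈ 0.982271.
20*log10(||x||/||e||) ≈ 20*0.982271 = 19.64542.
floor(19.64542) = 19.

19


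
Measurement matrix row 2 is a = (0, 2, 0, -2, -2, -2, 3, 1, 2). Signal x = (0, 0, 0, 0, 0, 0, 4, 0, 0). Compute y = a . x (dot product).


Non-zero terms: ['3*4']
Products: [12]
y = sum = 12.

12


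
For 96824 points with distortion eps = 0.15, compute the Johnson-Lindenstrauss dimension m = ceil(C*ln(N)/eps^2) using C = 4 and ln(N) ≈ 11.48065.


ln(96824) ≈ 11.48065.
eps^2 = 0.15^2 = 0.0225.
C*ln(N)/eps^2 ≈ 4*11.48065/0.0225 ≈ 2041.0044.
m = ceil(2041.0044) = 2042.

2042


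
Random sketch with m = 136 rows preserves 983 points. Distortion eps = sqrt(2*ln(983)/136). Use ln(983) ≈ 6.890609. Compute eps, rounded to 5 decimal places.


ln(983) ≈ 6.890609.
2*ln(N)/m ≈ 2*6.890609/136 ≈ 0.10133249.
eps = sqrt(0.10133249) ≈ 0.3183276 ≈ 0.31833.

0.31833


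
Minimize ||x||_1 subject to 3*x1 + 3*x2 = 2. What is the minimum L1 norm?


Axis intercepts:
  x1 = 2/3, x2 = 0: L1 = 2/3
  x1 = 0, x2 = 2/3: L1 = 2/3
x* = (2/3, 0)
||x*||_1 = 2/3.

2/3


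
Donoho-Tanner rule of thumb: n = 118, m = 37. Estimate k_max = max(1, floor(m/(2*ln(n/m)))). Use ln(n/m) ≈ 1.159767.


n/m = 118/37.
ln(n/m) ≈ 1.159767.
2*ln(n/m) ≈ 2.319534.
m/(2*ln(n/m)) ≈ 37/2.319534 ≈ 15.9515.
floor = 15.
k_max = max(1, 15) = 15.

15


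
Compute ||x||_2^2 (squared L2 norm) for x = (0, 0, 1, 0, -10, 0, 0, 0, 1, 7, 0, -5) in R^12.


Non-zero entries: [(2, 1), (4, -10), (8, 1), (9, 7), (11, -5)]
Squares: [1, 100, 1, 49, 25]
||x||_2^2 = sum = 176.

176


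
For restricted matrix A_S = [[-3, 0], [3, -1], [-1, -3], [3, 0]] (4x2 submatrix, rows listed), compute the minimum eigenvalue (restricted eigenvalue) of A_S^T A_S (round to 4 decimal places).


A_S^T A_S = [[28, 0], [0, 10]].
trace = 38.
det = 280.
disc = trace^2 - 4*det = 1444 - 4*280 = 324.
sqrt(324) = 18.
lam_min = (38 - 18)/2 = 10 = 10.0000.

10.0000


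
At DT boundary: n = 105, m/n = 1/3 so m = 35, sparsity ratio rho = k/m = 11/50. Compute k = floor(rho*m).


m = 1/3*105 = 35.
rho = 11/50.
rho*m = 11/50*35 = 7.7.
k = floor(7.7) = 7.

7


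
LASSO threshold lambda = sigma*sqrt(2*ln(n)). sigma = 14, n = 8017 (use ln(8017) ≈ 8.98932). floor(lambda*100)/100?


ln(8017) ≈ 8.98932.
2*ln(n) ≈ 17.97864.
sqrt(2*ln(n)) ≈ sqrt(17.97864) ≈ 4.240123.
lambda ≈ 14*4.240123 = 59.361722.
floor(lambda*100)/100 = 59.36.

59.36


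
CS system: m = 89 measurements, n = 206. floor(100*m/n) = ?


100*m/n = 100*89/206 ≈ 43.2039.
floor = 43.

43


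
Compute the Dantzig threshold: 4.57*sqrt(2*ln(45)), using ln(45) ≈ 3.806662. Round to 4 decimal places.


ln(45) ≈ 3.806662.
2*ln(n) ≈ 7.613324.
sqrt(2*ln(n)) ≈ sqrt(7.613324) ≈ 2.759225.
threshold ≈ 4.57*2.759225 = 12.60965825 ≈ 12.6097.

12.6097


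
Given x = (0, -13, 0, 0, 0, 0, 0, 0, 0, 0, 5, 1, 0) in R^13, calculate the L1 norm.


Non-zero entries: [(1, -13), (10, 5), (11, 1)]
Absolute values: [13, 5, 1]
||x||_1 = sum = 19.

19


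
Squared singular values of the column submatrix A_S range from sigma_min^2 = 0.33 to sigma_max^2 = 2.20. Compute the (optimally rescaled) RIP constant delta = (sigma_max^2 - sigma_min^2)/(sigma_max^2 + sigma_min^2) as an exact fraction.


lambda_max - lambda_min = 2.20 - 0.33 = 1.87.
lambda_max + lambda_min = 2.20 + 0.33 = 2.53.
delta = 1.87/2.53 = 187/253 = 17/23.

17/23


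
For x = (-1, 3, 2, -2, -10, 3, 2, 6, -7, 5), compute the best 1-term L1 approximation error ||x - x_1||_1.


Sorted |x_i| descending: [10, 7, 6, 5, 3, 3, 2, 2, 2, 1]
Keep top 1: [10]
Tail entries: [7, 6, 5, 3, 3, 2, 2, 2, 1]
L1 error = sum of tail = 31.

31


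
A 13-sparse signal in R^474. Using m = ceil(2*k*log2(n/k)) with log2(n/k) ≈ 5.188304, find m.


log2(n/k) = log2(474/13) ≈ 5.188304.
2*k*log2(n/k) ≈ 2*13*5.188304 = 134.895904.
m = ceil(134.895904) = 135.

135


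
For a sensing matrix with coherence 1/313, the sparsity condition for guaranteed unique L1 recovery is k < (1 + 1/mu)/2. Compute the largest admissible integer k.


1/mu = 313.
1 + 1/mu = 314.
(1 + 1/mu)/2 = 157 is an integer and the inequality is strict, so k_max = 157 - 1 = 156.

156


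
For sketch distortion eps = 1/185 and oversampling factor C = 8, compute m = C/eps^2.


1/eps = 185.
(1/eps)^2 = 34225.
m = 8*34225 = 273800.

273800


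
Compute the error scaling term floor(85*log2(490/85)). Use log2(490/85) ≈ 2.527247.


log2(n/k) = log2(490/85) ≈ 2.527247.
k*log2(n/k) ≈ 85*2.527247 = 214.815995.
floor(214.815995) = 214.

214


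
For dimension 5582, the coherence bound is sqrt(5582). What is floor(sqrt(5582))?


74^2 = 5476 <= 5582 < 5625 = 75^2, so 74 <= sqrt(5582) < 75.
floor(sqrt(5582)) = 74.

74


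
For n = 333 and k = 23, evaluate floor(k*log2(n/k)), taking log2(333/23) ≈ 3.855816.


log2(n/k) = log2(333/23) ≈ 3.855816.
k*log2(n/k) ≈ 23*3.855816 = 88.683768.
floor(88.683768) = 88.

88


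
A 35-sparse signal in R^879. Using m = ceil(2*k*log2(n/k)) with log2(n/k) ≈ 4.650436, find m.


log2(n/k) = log2(879/35) ≈ 4.650436.
2*k*log2(n/k) ≈ 2*35*4.650436 = 325.53052.
m = ceil(325.53052) = 326.

326


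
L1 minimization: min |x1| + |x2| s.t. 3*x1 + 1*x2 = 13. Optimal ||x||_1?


Axis intercepts:
  x1 = 13/3, x2 = 0: L1 = 13/3
  x1 = 0, x2 = 13: L1 = 13
x* = (13/3, 0)
||x*||_1 = 13/3.

13/3


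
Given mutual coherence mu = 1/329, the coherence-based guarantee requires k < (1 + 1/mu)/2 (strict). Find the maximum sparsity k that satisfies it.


1/mu = 329.
1 + 1/mu = 330.
(1 + 1/mu)/2 = 165 is an integer and the inequality is strict, so k_max = 165 - 1 = 164.

164


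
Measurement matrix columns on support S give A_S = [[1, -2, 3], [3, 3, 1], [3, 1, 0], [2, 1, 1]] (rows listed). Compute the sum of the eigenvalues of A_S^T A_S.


Sum of eigenvalues of A_S^T A_S = trace(A_S^T A_S) = sum of squared column norms of A_S.
A_S^T A_S diagonal: [23, 15, 11].
trace = 23 + 15 + 11 = 49.

49


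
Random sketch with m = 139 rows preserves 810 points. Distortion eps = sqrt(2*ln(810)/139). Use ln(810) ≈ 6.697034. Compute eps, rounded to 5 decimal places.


ln(810) ≈ 6.697034.
2*ln(N)/m ≈ 2*6.697034/139 ≈ 0.0963602.
eps = sqrt(0.0963602) ≈ 0.3104194 ≈ 0.31042.

0.31042


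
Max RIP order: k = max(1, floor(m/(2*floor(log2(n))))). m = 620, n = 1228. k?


floor(log2(1228)) = 10.
2*10 = 20.
m/(2*floor(log2(n))) = 620/20 ≈ 31.0.
floor = 31.
k = max(1, 31) = 31.

31


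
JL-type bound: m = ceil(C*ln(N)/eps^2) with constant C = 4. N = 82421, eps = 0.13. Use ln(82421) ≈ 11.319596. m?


ln(82421) ≈ 11.319596.
eps^2 = 0.13^2 = 0.0169.
C*ln(N)/eps^2 ≈ 4*11.319596/0.0169 ≈ 2679.1943.
m = ceil(2679.1943) = 2680.

2680


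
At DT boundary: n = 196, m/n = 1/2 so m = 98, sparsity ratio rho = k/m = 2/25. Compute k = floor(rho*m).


m = 1/2*196 = 98.
rho = 2/25.
rho*m = 2/25*98 = 7.84.
k = floor(7.84) = 7.

7


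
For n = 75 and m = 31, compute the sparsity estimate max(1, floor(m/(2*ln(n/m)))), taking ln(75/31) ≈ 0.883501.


n/m = 75/31.
ln(n/m) ≈ 0.883501.
2*ln(n/m) ≈ 1.767002.
m/(2*ln(n/m)) ≈ 31/1.767002 ≈ 17.5438.
floor = 17.
k_max = max(1, 17) = 17.

17


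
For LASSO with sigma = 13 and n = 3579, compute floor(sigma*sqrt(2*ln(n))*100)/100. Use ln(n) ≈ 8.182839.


ln(3579) ≈ 8.182839.
2*ln(n) ≈ 16.365678.
sqrt(2*ln(n)) ≈ sqrt(16.365678) ≈ 4.045452.
lambda ≈ 13*4.045452 = 52.590876.
floor(lambda*100)/100 = 52.59.

52.59


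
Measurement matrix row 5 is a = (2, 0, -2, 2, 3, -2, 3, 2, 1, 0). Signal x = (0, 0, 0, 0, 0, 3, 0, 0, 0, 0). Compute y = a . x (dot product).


Non-zero terms: ['-2*3']
Products: [-6]
y = sum = -6.

-6


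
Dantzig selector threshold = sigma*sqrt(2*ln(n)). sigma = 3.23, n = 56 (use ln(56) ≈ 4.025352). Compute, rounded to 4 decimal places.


ln(56) ≈ 4.025352.
2*ln(n) ≈ 8.050704.
sqrt(2*ln(n)) ≈ sqrt(8.050704) ≈ 2.837376.
threshold ≈ 3.23*2.837376 = 9.16472448 ≈ 9.1647.

9.1647


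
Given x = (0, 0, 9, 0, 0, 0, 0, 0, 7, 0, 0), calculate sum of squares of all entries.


Non-zero entries: [(2, 9), (8, 7)]
Squares: [81, 49]
||x||_2^2 = sum = 130.

130


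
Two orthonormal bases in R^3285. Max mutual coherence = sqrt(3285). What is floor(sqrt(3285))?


57^2 = 3249 <= 3285 < 3364 = 58^2, so 57 <= sqrt(3285) < 58.
floor(sqrt(3285)) = 57.

57


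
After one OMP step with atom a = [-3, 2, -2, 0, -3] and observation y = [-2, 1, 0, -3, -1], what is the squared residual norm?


a^T a = 26.
a^T y = 11.
coeff = 11/26 = 11/26.
||r||^2 = 269/26.

269/26


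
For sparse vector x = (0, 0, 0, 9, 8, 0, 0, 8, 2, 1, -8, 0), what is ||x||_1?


Non-zero entries: [(3, 9), (4, 8), (7, 8), (8, 2), (9, 1), (10, -8)]
Absolute values: [9, 8, 8, 2, 1, 8]
||x||_1 = sum = 36.

36


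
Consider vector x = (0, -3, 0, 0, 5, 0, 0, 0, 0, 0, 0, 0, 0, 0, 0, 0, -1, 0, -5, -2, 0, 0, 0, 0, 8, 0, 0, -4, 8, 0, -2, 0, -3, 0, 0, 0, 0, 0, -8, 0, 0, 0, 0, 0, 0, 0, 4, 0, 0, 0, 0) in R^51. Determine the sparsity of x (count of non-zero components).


Non-zero positions: [1, 4, 16, 18, 19, 24, 27, 28, 30, 32, 38, 46].
Sparsity = 12.

12


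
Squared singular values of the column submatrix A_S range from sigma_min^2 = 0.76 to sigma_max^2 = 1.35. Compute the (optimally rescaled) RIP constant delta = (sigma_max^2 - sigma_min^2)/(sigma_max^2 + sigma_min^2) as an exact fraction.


lambda_max - lambda_min = 1.35 - 0.76 = 0.59.
lambda_max + lambda_min = 1.35 + 0.76 = 2.11.
delta = 0.59/2.11 = 59/211.

59/211


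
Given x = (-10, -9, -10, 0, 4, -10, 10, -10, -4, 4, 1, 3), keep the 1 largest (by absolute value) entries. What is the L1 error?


Sorted |x_i| descending: [10, 10, 10, 10, 10, 9, 4, 4, 4, 3, 1, 0]
Keep top 1: [10]
Tail entries: [10, 10, 10, 10, 9, 4, 4, 4, 3, 1, 0]
L1 error = sum of tail = 65.

65


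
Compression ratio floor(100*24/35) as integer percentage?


100*m/n = 100*24/35 ≈ 68.5714.
floor = 68.

68


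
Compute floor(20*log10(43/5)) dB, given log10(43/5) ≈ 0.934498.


||x||/||e|| = 43/5.
log10(43/5) ≈ 0.934498.
20*log10(||x||/||e||) ≈ 20*0.934498 = 18.68996.
floor(18.68996) = 18.

18


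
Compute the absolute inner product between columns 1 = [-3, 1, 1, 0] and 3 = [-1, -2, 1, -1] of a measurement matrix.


Inner product: -3*-1 + 1*-2 + 1*1 + 0*-1
Products: [3, -2, 1, 0]
Sum = 2.
|dot| = 2.

2


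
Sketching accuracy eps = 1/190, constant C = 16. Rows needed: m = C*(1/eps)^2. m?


1/eps = 190.
(1/eps)^2 = 36100.
m = 16*36100 = 577600.

577600


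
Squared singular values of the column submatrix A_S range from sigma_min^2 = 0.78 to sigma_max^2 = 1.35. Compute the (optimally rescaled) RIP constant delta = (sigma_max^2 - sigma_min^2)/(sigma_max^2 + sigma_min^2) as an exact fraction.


lambda_max - lambda_min = 1.35 - 0.78 = 0.57.
lambda_max + lambda_min = 1.35 + 0.78 = 2.13.
delta = 0.57/2.13 = 57/213 = 19/71.

19/71


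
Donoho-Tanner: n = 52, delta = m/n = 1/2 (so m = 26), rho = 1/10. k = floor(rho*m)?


m = 1/2*52 = 26.
rho = 1/10.
rho*m = 1/10*26 = 2.6.
k = floor(2.6) = 2.

2


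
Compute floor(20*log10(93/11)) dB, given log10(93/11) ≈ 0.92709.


||x||/||e|| = 93/11.
log10(93/11) ≈ 0.92709.
20*log10(||x||/||e||) ≈ 20*0.92709 = 18.5418.
floor(18.5418) = 18.

18


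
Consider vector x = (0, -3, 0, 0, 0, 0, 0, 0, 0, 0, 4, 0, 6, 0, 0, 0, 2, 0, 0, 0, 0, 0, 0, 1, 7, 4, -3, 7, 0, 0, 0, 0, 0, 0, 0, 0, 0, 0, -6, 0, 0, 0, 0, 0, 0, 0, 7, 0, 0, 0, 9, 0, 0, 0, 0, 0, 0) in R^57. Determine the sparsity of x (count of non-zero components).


Non-zero positions: [1, 10, 12, 16, 23, 24, 25, 26, 27, 38, 46, 50].
Sparsity = 12.

12


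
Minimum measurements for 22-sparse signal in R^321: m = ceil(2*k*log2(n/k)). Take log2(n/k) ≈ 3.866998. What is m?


log2(n/k) = log2(321/22) ≈ 3.866998.
2*k*log2(n/k) ≈ 2*22*3.866998 = 170.147912.
m = ceil(170.147912) = 171.

171


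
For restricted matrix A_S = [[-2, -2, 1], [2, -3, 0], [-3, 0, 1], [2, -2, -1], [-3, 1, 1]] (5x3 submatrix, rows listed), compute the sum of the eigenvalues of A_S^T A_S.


Sum of eigenvalues of A_S^T A_S = trace(A_S^T A_S) = sum of squared column norms of A_S.
A_S^T A_S diagonal: [30, 18, 4].
trace = 30 + 18 + 4 = 52.

52


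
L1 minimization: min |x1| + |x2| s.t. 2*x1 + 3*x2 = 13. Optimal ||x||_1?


Axis intercepts:
  x1 = 13/2, x2 = 0: L1 = 13/2
  x1 = 0, x2 = 13/3: L1 = 13/3
x* = (0, 13/3)
||x*||_1 = 13/3.

13/3


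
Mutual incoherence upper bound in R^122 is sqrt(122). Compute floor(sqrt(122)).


11^2 = 121 <= 122 < 144 = 12^2, so 11 <= sqrt(122) < 12.
floor(sqrt(122)) = 11.

11


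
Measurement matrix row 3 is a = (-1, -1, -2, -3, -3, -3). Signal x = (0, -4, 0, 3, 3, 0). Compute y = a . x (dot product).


Non-zero terms: ['-1*-4', '-3*3', '-3*3']
Products: [4, -9, -9]
y = sum = -14.

-14


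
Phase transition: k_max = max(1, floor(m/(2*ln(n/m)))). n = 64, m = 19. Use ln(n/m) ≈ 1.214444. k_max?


n/m = 64/19.
ln(n/m) ≈ 1.214444.
2*ln(n/m) ≈ 2.428888.
m/(2*ln(n/m)) ≈ 19/2.428888 ≈ 7.8225.
floor = 7.
k_max = max(1, 7) = 7.

7


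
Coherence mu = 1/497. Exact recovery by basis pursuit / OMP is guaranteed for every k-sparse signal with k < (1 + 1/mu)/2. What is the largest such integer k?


1/mu = 497.
1 + 1/mu = 498.
(1 + 1/mu)/2 = 249 is an integer and the inequality is strict, so k_max = 249 - 1 = 248.

248


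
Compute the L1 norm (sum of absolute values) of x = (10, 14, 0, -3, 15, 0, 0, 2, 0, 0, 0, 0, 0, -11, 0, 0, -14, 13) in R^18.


Non-zero entries: [(0, 10), (1, 14), (3, -3), (4, 15), (7, 2), (13, -11), (16, -14), (17, 13)]
Absolute values: [10, 14, 3, 15, 2, 11, 14, 13]
||x||_1 = sum = 82.

82


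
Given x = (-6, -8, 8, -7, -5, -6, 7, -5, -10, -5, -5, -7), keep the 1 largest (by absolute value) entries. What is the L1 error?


Sorted |x_i| descending: [10, 8, 8, 7, 7, 7, 6, 6, 5, 5, 5, 5]
Keep top 1: [10]
Tail entries: [8, 8, 7, 7, 7, 6, 6, 5, 5, 5, 5]
L1 error = sum of tail = 69.

69


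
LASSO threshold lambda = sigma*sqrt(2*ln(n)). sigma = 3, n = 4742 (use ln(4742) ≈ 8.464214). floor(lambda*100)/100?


ln(4742) ≈ 8.464214.
2*ln(n) ≈ 16.928428.
sqrt(2*ln(n)) ≈ sqrt(16.928428) ≈ 4.114417.
lambda ≈ 3*4.114417 = 12.343251.
floor(lambda*100)/100 = 12.34.

12.34


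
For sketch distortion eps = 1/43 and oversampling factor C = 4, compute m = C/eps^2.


1/eps = 43.
(1/eps)^2 = 1849.
m = 4*1849 = 7396.

7396


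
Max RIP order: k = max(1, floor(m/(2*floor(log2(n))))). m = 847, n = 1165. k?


floor(log2(1165)) = 10.
2*10 = 20.
m/(2*floor(log2(n))) = 847/20 ≈ 42.35.
floor = 42.
k = max(1, 42) = 42.

42


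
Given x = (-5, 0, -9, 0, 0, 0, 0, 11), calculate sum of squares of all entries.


Non-zero entries: [(0, -5), (2, -9), (7, 11)]
Squares: [25, 81, 121]
||x||_2^2 = sum = 227.

227


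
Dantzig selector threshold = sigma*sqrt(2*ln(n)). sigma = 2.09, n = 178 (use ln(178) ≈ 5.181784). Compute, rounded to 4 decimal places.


ln(178) ≈ 5.181784.
2*ln(n) ≈ 10.363568.
sqrt(2*ln(n)) ≈ sqrt(10.363568) ≈ 3.21925.
threshold ≈ 2.09*3.21925 = 6.7282325 ≈ 6.7282.

6.7282


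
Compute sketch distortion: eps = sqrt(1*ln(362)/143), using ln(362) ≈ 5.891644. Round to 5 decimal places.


ln(362) ≈ 5.891644.
1*ln(N)/m ≈ 1*5.891644/143 ≈ 0.04120031.
eps = sqrt(0.04120031) ≈ 0.2029786 ≈ 0.20298.

0.20298


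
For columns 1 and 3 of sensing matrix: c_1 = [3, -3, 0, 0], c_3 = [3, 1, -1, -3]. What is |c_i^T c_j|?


Inner product: 3*3 + -3*1 + 0*-1 + 0*-3
Products: [9, -3, 0, 0]
Sum = 6.
|dot| = 6.

6


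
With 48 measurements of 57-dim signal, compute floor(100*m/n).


100*m/n = 100*48/57 ≈ 84.2105.
floor = 84.

84


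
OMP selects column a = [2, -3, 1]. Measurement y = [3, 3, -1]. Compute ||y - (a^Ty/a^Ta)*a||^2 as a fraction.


a^T a = 14.
a^T y = -4.
coeff = -4/14 = -2/7.
||r||^2 = 125/7.

125/7


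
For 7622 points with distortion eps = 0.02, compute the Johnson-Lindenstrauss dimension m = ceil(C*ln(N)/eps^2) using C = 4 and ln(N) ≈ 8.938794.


ln(7622) ≈ 8.938794.
eps^2 = 0.02^2 = 0.0004.
C*ln(N)/eps^2 ≈ 4*8.938794/0.0004 ≈ 89387.94.
m = ceil(89387.94) = 89388.

89388


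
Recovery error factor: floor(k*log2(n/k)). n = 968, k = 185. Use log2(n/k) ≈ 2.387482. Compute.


log2(n/k) = log2(968/185) ≈ 2.387482.
k*log2(n/k) ≈ 185*2.387482 = 441.68417.
floor(441.68417) = 441.

441


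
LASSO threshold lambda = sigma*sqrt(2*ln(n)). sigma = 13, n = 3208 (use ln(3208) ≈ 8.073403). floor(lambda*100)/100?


ln(3208) ≈ 8.073403.
2*ln(n) ≈ 16.146806.
sqrt(2*ln(n)) ≈ sqrt(16.146806) ≈ 4.018309.
lambda ≈ 13*4.018309 = 52.238017.
floor(lambda*100)/100 = 52.23.

52.23


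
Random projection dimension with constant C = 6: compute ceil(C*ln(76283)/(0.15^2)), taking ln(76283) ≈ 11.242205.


ln(76283) ≈ 11.242205.
eps^2 = 0.15^2 = 0.0225.
C*ln(N)/eps^2 ≈ 6*11.242205/0.0225 ≈ 2997.9213.
m = ceil(2997.9213) = 2998.

2998


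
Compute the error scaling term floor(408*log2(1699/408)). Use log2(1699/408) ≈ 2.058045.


log2(n/k) = log2(1699/408) ≈ 2.058045.
k*log2(n/k) ≈ 408*2.058045 = 839.68236.
floor(839.68236) = 839.

839


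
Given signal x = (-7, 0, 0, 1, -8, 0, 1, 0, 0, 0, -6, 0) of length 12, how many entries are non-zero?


Non-zero positions: [0, 3, 4, 6, 10].
Sparsity = 5.

5


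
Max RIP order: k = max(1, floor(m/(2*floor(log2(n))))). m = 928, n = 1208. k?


floor(log2(1208)) = 10.
2*10 = 20.
m/(2*floor(log2(n))) = 928/20 ≈ 46.4.
floor = 46.
k = max(1, 46) = 46.

46


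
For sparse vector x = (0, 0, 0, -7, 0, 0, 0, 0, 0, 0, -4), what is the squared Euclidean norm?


Non-zero entries: [(3, -7), (10, -4)]
Squares: [49, 16]
||x||_2^2 = sum = 65.

65


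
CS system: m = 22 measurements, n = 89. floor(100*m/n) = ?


100*m/n = 100*22/89 ≈ 24.7191.
floor = 24.

24


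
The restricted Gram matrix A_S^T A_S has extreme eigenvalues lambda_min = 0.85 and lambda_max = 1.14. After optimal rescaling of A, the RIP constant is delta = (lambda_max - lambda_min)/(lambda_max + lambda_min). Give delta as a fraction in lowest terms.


lambda_max - lambda_min = 1.14 - 0.85 = 0.29.
lambda_max + lambda_min = 1.14 + 0.85 = 1.99.
delta = 0.29/1.99 = 29/199.

29/199


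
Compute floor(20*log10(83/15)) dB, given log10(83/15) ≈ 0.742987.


||x||/||e|| = 83/15.
log10(83/15) ≈ 0.742987.
20*log10(||x||/||e||) ≈ 20*0.742987 = 14.85974.
floor(14.85974) = 14.

14


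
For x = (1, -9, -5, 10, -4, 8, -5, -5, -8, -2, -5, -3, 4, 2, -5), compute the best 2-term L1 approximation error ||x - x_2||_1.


Sorted |x_i| descending: [10, 9, 8, 8, 5, 5, 5, 5, 5, 4, 4, 3, 2, 2, 1]
Keep top 2: [10, 9]
Tail entries: [8, 8, 5, 5, 5, 5, 5, 4, 4, 3, 2, 2, 1]
L1 error = sum of tail = 57.

57


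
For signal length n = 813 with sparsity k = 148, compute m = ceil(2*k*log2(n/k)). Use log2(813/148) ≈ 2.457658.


log2(n/k) = log2(813/148) ≈ 2.457658.
2*k*log2(n/k) ≈ 2*148*2.457658 = 727.466768.
m = ceil(727.466768) = 728.

728


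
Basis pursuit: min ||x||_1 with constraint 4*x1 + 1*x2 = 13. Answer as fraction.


Axis intercepts:
  x1 = 13/4, x2 = 0: L1 = 13/4
  x1 = 0, x2 = 13: L1 = 13
x* = (13/4, 0)
||x*||_1 = 13/4.

13/4


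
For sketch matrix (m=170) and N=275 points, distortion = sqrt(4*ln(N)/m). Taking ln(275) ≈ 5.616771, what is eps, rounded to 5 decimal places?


ln(275) ≈ 5.616771.
4*ln(N)/m ≈ 4*5.616771/170 ≈ 0.13215932.
eps = sqrt(0.13215932) ≈ 0.3635372 ≈ 0.36354.

0.36354


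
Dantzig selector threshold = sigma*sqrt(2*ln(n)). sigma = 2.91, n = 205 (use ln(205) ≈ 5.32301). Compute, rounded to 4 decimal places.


ln(205) ≈ 5.32301.
2*ln(n) ≈ 10.64602.
sqrt(2*ln(n)) ≈ sqrt(10.64602) ≈ 3.262824.
threshold ≈ 2.91*3.262824 = 9.49481784 ≈ 9.4948.

9.4948


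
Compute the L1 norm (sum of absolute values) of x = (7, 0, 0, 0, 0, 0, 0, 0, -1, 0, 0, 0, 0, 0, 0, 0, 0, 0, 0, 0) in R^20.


Non-zero entries: [(0, 7), (8, -1)]
Absolute values: [7, 1]
||x||_1 = sum = 8.

8


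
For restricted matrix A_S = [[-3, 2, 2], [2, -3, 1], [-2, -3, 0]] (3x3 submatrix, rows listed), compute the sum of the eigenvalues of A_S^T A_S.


Sum of eigenvalues of A_S^T A_S = trace(A_S^T A_S) = sum of squared column norms of A_S.
A_S^T A_S diagonal: [17, 22, 5].
trace = 17 + 22 + 5 = 44.

44


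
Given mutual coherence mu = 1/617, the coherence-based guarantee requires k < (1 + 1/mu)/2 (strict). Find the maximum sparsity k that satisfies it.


1/mu = 617.
1 + 1/mu = 618.
(1 + 1/mu)/2 = 309 is an integer and the inequality is strict, so k_max = 309 - 1 = 308.

308


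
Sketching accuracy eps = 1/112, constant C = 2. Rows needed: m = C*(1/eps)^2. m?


1/eps = 112.
(1/eps)^2 = 12544.
m = 2*12544 = 25088.

25088


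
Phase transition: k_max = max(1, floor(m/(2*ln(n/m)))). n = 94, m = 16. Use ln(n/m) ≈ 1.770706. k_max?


n/m = 94/16 = 47/8.
ln(n/m) ≈ 1.770706.
2*ln(n/m) ≈ 3.541412.
m/(2*ln(n/m)) ≈ 16/3.541412 ≈ 4.518.
floor = 4.
k_max = max(1, 4) = 4.

4


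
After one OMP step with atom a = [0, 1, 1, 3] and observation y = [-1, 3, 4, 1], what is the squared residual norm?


a^T a = 11.
a^T y = 10.
coeff = 10/11 = 10/11.
||r||^2 = 197/11.

197/11


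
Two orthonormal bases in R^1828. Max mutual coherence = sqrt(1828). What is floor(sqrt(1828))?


42^2 = 1764 <= 1828 < 1849 = 43^2, so 42 <= sqrt(1828) < 43.
floor(sqrt(1828)) = 42.

42


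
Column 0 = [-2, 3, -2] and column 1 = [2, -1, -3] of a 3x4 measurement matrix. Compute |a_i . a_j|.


Inner product: -2*2 + 3*-1 + -2*-3
Products: [-4, -3, 6]
Sum = -1.
|dot| = 1.

1


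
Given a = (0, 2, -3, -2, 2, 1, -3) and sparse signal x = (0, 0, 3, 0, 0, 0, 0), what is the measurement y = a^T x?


Non-zero terms: ['-3*3']
Products: [-9]
y = sum = -9.

-9


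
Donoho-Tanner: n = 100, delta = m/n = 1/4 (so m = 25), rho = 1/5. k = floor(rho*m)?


m = 1/4*100 = 25.
rho = 1/5.
rho*m = 1/5*25 = 5.
k = floor(5) = 5.

5


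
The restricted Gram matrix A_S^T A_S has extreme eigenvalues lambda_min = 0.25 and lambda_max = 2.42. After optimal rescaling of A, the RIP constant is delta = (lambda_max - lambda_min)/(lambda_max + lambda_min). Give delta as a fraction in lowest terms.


lambda_max - lambda_min = 2.42 - 0.25 = 2.17.
lambda_max + lambda_min = 2.42 + 0.25 = 2.67.
delta = 2.17/2.67 = 217/267.

217/267


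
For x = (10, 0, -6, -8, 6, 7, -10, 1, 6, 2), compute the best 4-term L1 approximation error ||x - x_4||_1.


Sorted |x_i| descending: [10, 10, 8, 7, 6, 6, 6, 2, 1, 0]
Keep top 4: [10, 10, 8, 7]
Tail entries: [6, 6, 6, 2, 1, 0]
L1 error = sum of tail = 21.

21


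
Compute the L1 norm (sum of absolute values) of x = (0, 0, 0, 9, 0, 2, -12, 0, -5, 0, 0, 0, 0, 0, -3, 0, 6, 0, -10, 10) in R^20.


Non-zero entries: [(3, 9), (5, 2), (6, -12), (8, -5), (14, -3), (16, 6), (18, -10), (19, 10)]
Absolute values: [9, 2, 12, 5, 3, 6, 10, 10]
||x||_1 = sum = 57.

57


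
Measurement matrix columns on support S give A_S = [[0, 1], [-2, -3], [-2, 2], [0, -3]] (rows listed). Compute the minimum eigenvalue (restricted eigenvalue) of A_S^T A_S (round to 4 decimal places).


A_S^T A_S = [[8, 2], [2, 23]].
trace = 31.
det = 180.
disc = trace^2 - 4*det = 961 - 4*180 = 241.
sqrt(241) ≈ 15.524175.
lam_min = (31 - sqrt(241))/2 ≈ (31 - 15.524175)/2 = 7.7379125 ≈ 7.7379.

7.7379


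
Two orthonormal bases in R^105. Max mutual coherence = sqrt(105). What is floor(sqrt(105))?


10^2 = 100 <= 105 < 121 = 11^2, so 10 <= sqrt(105) < 11.
floor(sqrt(105)) = 10.

10


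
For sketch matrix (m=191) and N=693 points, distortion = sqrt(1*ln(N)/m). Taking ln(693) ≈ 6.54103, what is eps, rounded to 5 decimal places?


ln(693) ≈ 6.54103.
1*ln(N)/m ≈ 1*6.54103/191 ≈ 0.03424623.
eps = sqrt(0.03424623) ≈ 0.1850574 ≈ 0.18506.

0.18506


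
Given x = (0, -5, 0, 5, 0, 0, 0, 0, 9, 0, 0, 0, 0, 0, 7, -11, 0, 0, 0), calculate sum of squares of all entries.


Non-zero entries: [(1, -5), (3, 5), (8, 9), (14, 7), (15, -11)]
Squares: [25, 25, 81, 49, 121]
||x||_2^2 = sum = 301.

301


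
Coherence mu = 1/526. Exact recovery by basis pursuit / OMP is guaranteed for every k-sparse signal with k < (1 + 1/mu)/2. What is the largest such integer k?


1/mu = 526.
1 + 1/mu = 527.
(1 + 1/mu)/2 = 263.5 is not an integer, so k_max = floor(263.5) = 263.

263


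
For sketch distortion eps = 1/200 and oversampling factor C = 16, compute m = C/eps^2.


1/eps = 200.
(1/eps)^2 = 40000.
m = 16*40000 = 640000.

640000


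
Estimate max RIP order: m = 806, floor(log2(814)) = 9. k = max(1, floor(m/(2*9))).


floor(log2(814)) = 9.
2*9 = 18.
m/(2*floor(log2(n))) = 806/18 ≈ 44.7778.
floor = 44.
k = max(1, 44) = 44.

44


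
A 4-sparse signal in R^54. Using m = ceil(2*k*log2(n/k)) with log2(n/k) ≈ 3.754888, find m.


log2(n/k) = log2(54/4) ≈ 3.754888.
2*k*log2(n/k) ≈ 2*4*3.754888 = 30.039104.
m = ceil(30.039104) = 31.

31


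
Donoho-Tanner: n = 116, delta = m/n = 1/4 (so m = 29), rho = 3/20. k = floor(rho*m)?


m = 1/4*116 = 29.
rho = 3/20.
rho*m = 3/20*29 = 4.35.
k = floor(4.35) = 4.

4


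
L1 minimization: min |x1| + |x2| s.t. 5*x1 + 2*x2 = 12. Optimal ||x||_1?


Axis intercepts:
  x1 = 12/5, x2 = 0: L1 = 12/5
  x1 = 0, x2 = 6: L1 = 6
x* = (12/5, 0)
||x*||_1 = 12/5.

12/5


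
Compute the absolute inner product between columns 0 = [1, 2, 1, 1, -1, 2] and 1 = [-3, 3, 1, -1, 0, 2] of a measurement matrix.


Inner product: 1*-3 + 2*3 + 1*1 + 1*-1 + -1*0 + 2*2
Products: [-3, 6, 1, -1, 0, 4]
Sum = 7.
|dot| = 7.

7


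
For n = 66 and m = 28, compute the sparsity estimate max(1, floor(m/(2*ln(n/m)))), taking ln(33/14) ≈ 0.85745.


n/m = 66/28 = 33/14.
ln(n/m) ≈ 0.85745.
2*ln(n/m) ≈ 1.7149.
m/(2*ln(n/m)) ≈ 28/1.7149 ≈ 16.3275.
floor = 16.
k_max = max(1, 16) = 16.

16


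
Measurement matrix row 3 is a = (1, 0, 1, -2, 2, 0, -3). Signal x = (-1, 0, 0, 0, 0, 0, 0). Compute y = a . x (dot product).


Non-zero terms: ['1*-1']
Products: [-1]
y = sum = -1.

-1


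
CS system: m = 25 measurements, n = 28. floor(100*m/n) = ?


100*m/n = 100*25/28 ≈ 89.2857.
floor = 89.

89


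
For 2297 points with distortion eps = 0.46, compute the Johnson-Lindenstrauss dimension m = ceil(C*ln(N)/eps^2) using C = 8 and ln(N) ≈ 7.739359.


ln(2297) ≈ 7.739359.
eps^2 = 0.46^2 = 0.2116.
C*ln(N)/eps^2 ≈ 8*7.739359/0.2116 ≈ 292.6034.
m = ceil(292.6034) = 293.

293


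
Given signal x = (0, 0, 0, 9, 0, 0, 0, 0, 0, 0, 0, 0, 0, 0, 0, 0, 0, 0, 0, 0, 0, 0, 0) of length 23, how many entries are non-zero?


Non-zero positions: [3].
Sparsity = 1.

1


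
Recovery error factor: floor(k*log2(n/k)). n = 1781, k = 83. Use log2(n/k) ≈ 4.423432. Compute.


log2(n/k) = log2(1781/83) ≈ 4.423432.
k*log2(n/k) ≈ 83*4.423432 = 367.144856.
floor(367.144856) = 367.

367


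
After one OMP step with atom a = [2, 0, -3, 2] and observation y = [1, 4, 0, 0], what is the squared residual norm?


a^T a = 17.
a^T y = 2.
coeff = 2/17 = 2/17.
||r||^2 = 285/17.

285/17


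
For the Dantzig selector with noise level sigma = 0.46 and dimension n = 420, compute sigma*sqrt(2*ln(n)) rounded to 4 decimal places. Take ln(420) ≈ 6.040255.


ln(420) ≈ 6.040255.
2*ln(n) ≈ 12.08051.
sqrt(2*ln(n)) ≈ sqrt(12.08051) ≈ 3.475703.
threshold ≈ 0.46*3.475703 = 1.59882338 ≈ 1.5988.

1.5988


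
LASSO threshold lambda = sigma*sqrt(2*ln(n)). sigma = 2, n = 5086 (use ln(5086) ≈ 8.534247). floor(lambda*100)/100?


ln(5086) ≈ 8.534247.
2*ln(n) ≈ 17.068494.
sqrt(2*ln(n)) ≈ sqrt(17.068494) ≈ 4.131403.
lambda ≈ 2*4.131403 = 8.262806.
floor(lambda*100)/100 = 8.26.

8.26


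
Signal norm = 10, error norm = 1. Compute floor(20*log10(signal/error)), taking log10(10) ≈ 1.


||x||/||e|| = 10/1 = 10.
log10(10) ≈ 1.
20*log10(||x||/||e||) ≈ 20*1 = 20.
floor(20) = 20.

20


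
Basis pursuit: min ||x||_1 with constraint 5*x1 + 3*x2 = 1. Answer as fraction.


Axis intercepts:
  x1 = 1/5, x2 = 0: L1 = 1/5
  x1 = 0, x2 = 1/3: L1 = 1/3
x* = (1/5, 0)
||x*||_1 = 1/5.

1/5


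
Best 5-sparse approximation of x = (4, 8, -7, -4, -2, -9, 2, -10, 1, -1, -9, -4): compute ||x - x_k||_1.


Sorted |x_i| descending: [10, 9, 9, 8, 7, 4, 4, 4, 2, 2, 1, 1]
Keep top 5: [10, 9, 9, 8, 7]
Tail entries: [4, 4, 4, 2, 2, 1, 1]
L1 error = sum of tail = 18.

18


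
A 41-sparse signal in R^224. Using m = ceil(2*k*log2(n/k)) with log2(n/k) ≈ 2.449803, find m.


log2(n/k) = log2(224/41) ≈ 2.449803.
2*k*log2(n/k) ≈ 2*41*2.449803 = 200.883846.
m = ceil(200.883846) = 201.

201


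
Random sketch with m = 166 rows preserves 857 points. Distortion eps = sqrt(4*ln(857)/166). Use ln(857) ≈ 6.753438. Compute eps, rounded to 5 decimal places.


ln(857) ≈ 6.753438.
4*ln(N)/m ≈ 4*6.753438/166 ≈ 0.16273345.
eps = sqrt(0.16273345) ≈ 0.4034023 ≈ 0.40340.

0.40340


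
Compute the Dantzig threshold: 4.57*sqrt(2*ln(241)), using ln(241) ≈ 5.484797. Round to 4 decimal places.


ln(241) ≈ 5.484797.
2*ln(n) ≈ 10.969594.
sqrt(2*ln(n)) ≈ sqrt(10.969594) ≈ 3.312038.
threshold ≈ 4.57*3.312038 = 15.13601366 ≈ 15.1360.

15.1360


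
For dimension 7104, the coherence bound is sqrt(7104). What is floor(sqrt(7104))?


84^2 = 7056 <= 7104 < 7225 = 85^2, so 84 <= sqrt(7104) < 85.
floor(sqrt(7104)) = 84.

84


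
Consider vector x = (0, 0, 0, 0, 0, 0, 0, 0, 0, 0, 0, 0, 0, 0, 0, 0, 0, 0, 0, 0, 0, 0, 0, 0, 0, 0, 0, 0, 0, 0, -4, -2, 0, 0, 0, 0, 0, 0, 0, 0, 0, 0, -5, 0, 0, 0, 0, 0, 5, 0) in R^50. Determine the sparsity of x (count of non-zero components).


Non-zero positions: [30, 31, 42, 48].
Sparsity = 4.

4


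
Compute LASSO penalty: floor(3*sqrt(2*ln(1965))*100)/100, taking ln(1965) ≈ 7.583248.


ln(1965) ≈ 7.583248.
2*ln(n) ≈ 15.166496.
sqrt(2*ln(n)) ≈ sqrt(15.166496) ≈ 3.894419.
lambda ≈ 3*3.894419 = 11.683257.
floor(lambda*100)/100 = 11.68.

11.68


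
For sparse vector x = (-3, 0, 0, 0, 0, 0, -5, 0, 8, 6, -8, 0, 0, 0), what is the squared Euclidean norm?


Non-zero entries: [(0, -3), (6, -5), (8, 8), (9, 6), (10, -8)]
Squares: [9, 25, 64, 36, 64]
||x||_2^2 = sum = 198.

198


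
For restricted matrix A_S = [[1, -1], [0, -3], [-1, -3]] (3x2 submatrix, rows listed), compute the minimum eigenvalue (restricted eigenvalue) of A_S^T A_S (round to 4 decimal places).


A_S^T A_S = [[2, 2], [2, 19]].
trace = 21.
det = 34.
disc = trace^2 - 4*det = 441 - 4*34 = 305.
sqrt(305) ≈ 17.464249.
lam_min = (21 - sqrt(305))/2 ≈ (21 - 17.464249)/2 = 1.7678755 ≈ 1.7679.

1.7679


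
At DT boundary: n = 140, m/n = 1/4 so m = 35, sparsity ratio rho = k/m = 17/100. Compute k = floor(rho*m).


m = 1/4*140 = 35.
rho = 17/100.
rho*m = 17/100*35 = 5.95.
k = floor(5.95) = 5.

5


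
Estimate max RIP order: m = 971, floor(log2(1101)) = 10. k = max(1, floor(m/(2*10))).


floor(log2(1101)) = 10.
2*10 = 20.
m/(2*floor(log2(n))) = 971/20 ≈ 48.55.
floor = 48.
k = max(1, 48) = 48.

48


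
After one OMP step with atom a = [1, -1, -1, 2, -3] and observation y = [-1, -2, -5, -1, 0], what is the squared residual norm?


a^T a = 16.
a^T y = 4.
coeff = 4/16 = 1/4.
||r||^2 = 30.

30


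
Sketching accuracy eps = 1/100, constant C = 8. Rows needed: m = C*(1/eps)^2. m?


1/eps = 100.
(1/eps)^2 = 10000.
m = 8*10000 = 80000.

80000


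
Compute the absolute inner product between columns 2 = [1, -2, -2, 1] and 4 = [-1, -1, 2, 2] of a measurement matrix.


Inner product: 1*-1 + -2*-1 + -2*2 + 1*2
Products: [-1, 2, -4, 2]
Sum = -1.
|dot| = 1.

1


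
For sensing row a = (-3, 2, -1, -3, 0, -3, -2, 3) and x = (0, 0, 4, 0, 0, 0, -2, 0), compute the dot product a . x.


Non-zero terms: ['-1*4', '-2*-2']
Products: [-4, 4]
y = sum = 0.

0


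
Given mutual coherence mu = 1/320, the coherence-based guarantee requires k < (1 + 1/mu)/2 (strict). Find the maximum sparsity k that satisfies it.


1/mu = 320.
1 + 1/mu = 321.
(1 + 1/mu)/2 = 160.5 is not an integer, so k_max = floor(160.5) = 160.

160


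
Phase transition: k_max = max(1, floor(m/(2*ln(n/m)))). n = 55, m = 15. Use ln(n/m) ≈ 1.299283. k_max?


n/m = 55/15 = 11/3.
ln(n/m) ≈ 1.299283.
2*ln(n/m) ≈ 2.598566.
m/(2*ln(n/m)) ≈ 15/2.598566 ≈ 5.7724.
floor = 5.
k_max = max(1, 5) = 5.

5


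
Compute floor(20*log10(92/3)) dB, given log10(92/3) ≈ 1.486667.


||x||/||e|| = 92/3.
log10(92/3) ≈ 1.486667.
20*log10(||x||/||e||) ≈ 20*1.486667 = 29.73334.
floor(29.73334) = 29.

29


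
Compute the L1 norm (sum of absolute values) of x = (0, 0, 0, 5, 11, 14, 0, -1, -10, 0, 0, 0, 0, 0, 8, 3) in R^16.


Non-zero entries: [(3, 5), (4, 11), (5, 14), (7, -1), (8, -10), (14, 8), (15, 3)]
Absolute values: [5, 11, 14, 1, 10, 8, 3]
||x||_1 = sum = 52.

52


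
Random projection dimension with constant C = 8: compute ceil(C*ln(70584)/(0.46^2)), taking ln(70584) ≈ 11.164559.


ln(70584) ≈ 11.164559.
eps^2 = 0.46^2 = 0.2116.
C*ln(N)/eps^2 ≈ 8*11.164559/0.2116 ≈ 422.1005.
m = ceil(422.1005) = 423.

423
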